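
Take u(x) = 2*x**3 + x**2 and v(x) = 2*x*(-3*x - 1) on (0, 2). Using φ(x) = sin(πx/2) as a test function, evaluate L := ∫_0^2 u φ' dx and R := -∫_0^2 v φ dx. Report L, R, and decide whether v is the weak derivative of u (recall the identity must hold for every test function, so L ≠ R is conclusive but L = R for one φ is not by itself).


LHS = -56/π + 192/π^3, RHS = -192/π^3 + 56/π. No, v is not the weak derivative of u.

u(x) = 2*x**3 + x**2, classical derivative u'(x) = 6*x**2 + 2*x.
φ(x) = sin(πx/2), so φ'(x) = π*cos(π*x/2)/2.
Note φ(0) = φ(2) = 0, so the boundary term u·φ vanishes.
LHS = ∫_0^2 u(x) φ'(x) dx = ∫_0^2 (π*x^3*cos(π*x/2) + π*x^2*cos(π*x/2)/2) dx. Term by term:
  ∫_0^2 π*x^3*cos(π*x/2) dx = -48/π + 192/π^3;  ∫_0^2 π*x^2*cos(π*x/2)/2 dx = -8/π.
Sum: -48/π + 192/π^3 − 8/π = -56/π + 192/π^3.
So LHS = -56/π + 192/π^3.
∫_0^2 v(x) φ(x) dx = ∫_0^2 (-6*x^2*sin(π*x/2) - 2*x*sin(π*x/2)) dx. Term by term:
  ∫_0^2 -6*x^2*sin(π*x/2) dx = -48/π + 192/π^3;  ∫_0^2 -2*x*sin(π*x/2) dx = -8/π.
Sum: -48/π + 192/π^3 − 8/π = -56/π + 192/π^3.
So RHS = -∫_0^2 v(x) φ(x) dx = -192/π^3 + 56/π.
LHS − RHS = -112/π + 384/π^3 ≠ 0, so the identity fails.
(For a valid weak derivative the identity must hold for EVERY test function, in particular this one. The failure shows v is NOT the weak derivative of u.)
Correct weak derivative would be u'(x) = 6*x**2 + 2*x.


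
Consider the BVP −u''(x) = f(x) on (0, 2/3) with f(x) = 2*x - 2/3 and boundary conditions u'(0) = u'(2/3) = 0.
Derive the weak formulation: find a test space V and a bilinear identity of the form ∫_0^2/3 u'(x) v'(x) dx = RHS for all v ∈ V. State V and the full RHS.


V = H^1(0, 2/3) (no boundary constraint on v; u is determined up to an additive constant); weak form: ∫_0^2/3 u'v' dx = ∫_0^2/3 (2*x - 2/3) v dx for all v ∈ V.

Multiply both sides by a test function v and integrate from 0 to 2/3:
  ∫_0^2/3 −u''(x) v(x) dx = ∫_0^2/3 f(x) v(x) dx.
Integrate the LHS by parts once:
  ∫_0^2/3 −u'' v dx = −[u'(x) v(x)]_0^2/3 + ∫_0^2/3 u'(x) v'(x) dx.
Thus ∫_0^2/3 u'(x) v'(x) dx = ∫_0^2/3 f(x) v(x) dx + [u'(x) v(x)]_0^2/3.
Choose V so that boundary terms are either known or forced to vanish.
u has homogeneous Neumann: u'(0) = u'(2/3) = 0. So [u' v]_0^2/3 = 0·v(2/3) − 0·v(0) = 0 for any v; take V = H^1(0, 2/3).
Weak formulation: find u (satisfying any essential BC) such that ∫_0^2/3 u'(x) v'(x) dx = ∫_0^2/3 f v dx for all v ∈ V (homogeneous Neumann, so boundary terms vanish).
Substituting f(x) = 2*x - 2/3, the right-hand side is ∫_0^2/3 (2*x - 2/3) v dx.
Compatibility check (pure Neumann): taking v ≡ 1 ∈ V gives 0 = ∫_0^2/3 f dx + (0) − (0), i.e. ∫_0^2/3 f dx must equal u'(0) − u'(2/3) = 0. Indeed ∫_0^2/3 (2*x - 2/3) dx = 0, so the data are compatible. The solution is then unique only up to an additive constant (fix it e.g. by requiring ∫_0^2/3 u dx = 0).


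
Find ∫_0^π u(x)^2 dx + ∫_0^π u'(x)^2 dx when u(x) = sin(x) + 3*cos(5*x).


||u||_{H^1(0,π)}^2 = 118*π

u'(x) = -15*sin(5*x) + cos(x).
Expand u² and (u')² and integrate term by term on (0, π), using: for integers n ≥ 1, ∫_0^π sin²(nx) dx = ∫_0^π cos²(nx) dx = π/2; for n ≠ n', ∫_0^π sin(nx)sin(n'x) dx = ∫_0^π cos(nx)cos(n'x) dx = 0; and by product-to-sum, ∫_0^π sin(nx)cos(n'x) dx = ½∫_0^π [sin((n+n')x) + sin((n−n')x)] dx, which is 0 when n+n' is even and 2n/(n²−n'²) when n+n' is odd (it need not vanish on (0, π)).
  u² squared terms: (3)²·∫cos(5x)² dx = 9·π/2 = 9*π/2;  (1)²·∫sin(x)² dx = 1·π/2 = π/2.
  u² cross terms: 2·(3)·(1)·∫cos(5x)·sin(x) dx = 6·(0) = 0.
  So ∫_0^π u² dx = 9*π/2 + π/2 + 0 = 5*π.
  (u')² squared terms: (-15)²·∫sin(5x)² dx = 225·π/2 = 225*π/2;  (1)²·∫cos(x)² dx = 1·π/2 = π/2.
  (u')² cross terms: 2·(-15)·(1)·∫sin(5x)·cos(x) dx = -30·(0) = 0.
  So ∫_0^π (u')² dx = 225*π/2 + π/2 + 0 = 113*π.
||u||_{H^1}^2 = (5*π) + (113*π) = 118*π.


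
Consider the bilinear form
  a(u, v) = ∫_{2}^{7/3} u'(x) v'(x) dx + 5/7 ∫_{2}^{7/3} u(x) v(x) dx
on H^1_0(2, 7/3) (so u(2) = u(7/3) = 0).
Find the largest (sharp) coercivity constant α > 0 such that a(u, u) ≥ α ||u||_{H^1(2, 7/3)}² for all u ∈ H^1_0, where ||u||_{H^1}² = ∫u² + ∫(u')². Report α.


α = (5 + 63*π^2)/(7*(1 + 9*π^2))

Coercivity of a(·,·) on H^1_0(2, 7/3) means a(u, u) ≥ α ||u||_{H^1}² for every u ∈ H^1_0.
The interval has length L = 1/3, and Poincaré/coercivity depend only on L. Here a(u, u) = ∫(u')² + (5/7)·∫u².
Here 0 < c = 5/7 < 1. The condition a(u,u) ≥ α||u||_{H^1}² reads (1−α)∫(u')² ≥ (α−c)∫u². Any admissible α is ≤ 1 (rapidly oscillating u have ∫u²/∫(u')² → 0), and α = 1 would force 0 ≥ (1−c)∫u², impossible since c < 1; so 1−α > 0. By the sharp Poincaré inequality on H^1_0 of an interval of length L, ∫(u')² ≥ (π/L)²∫u² with equality for the first sine mode sin(π(x−x₀)/L) (x₀ the left endpoint), so the inequality holds for all u iff (1−α)(π/L)² ≥ α − c, i.e. α ≤ ((π/L)² + c)/((π/L)² + 1) = (1 + c(L/π)²)/(1 + (L/π)²). With (π/L)² = 9*π^2 and c = 5/7, the largest admissible constant is α = ((π/L)² + c)/((π/L)² + 1).
Simplifying, α = (5 + 63*π^2)/(7*(1 + 9*π^2)).


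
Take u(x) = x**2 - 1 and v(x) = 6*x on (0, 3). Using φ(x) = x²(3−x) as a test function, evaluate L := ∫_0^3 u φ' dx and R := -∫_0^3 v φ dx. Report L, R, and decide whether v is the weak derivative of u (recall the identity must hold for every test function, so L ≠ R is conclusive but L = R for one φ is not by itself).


LHS = -243/10, RHS = -729/10. No, v is not the weak derivative of u.

u(x) = x**2 - 1, classical derivative u'(x) = 2*x.
φ(x) = x²(3−x), so φ'(x) = 3*x*(2 - x).
Note φ(0) = φ(3) = 0, so the boundary term u·φ vanishes.
LHS = ∫_0^3 u(x) φ'(x) dx = ∫_0^3 (-3*x^4 + 6*x^3 + 3*x^2 - 6*x) dx. Term by term:
  ∫_0^3 -3*x^4 dx = -729/5;  ∫_0^3 6*x^3 dx = 243/2;  ∫_0^3 3*x^2 dx = 27;
  ∫_0^3 -6*x dx = -27.
Sum: -729/5 + 243/2 + 27 − 27 = -243/10.
So LHS = -243/10.
∫_0^3 v(x) φ(x) dx = ∫_0^3 (-6*x^4 + 18*x^3) dx. Term by term:
  ∫_0^3 -6*x^4 dx = -1458/5;  ∫_0^3 18*x^3 dx = 729/2.
Sum: -1458/5 + 729/2 = 729/10.
So RHS = -∫_0^3 v(x) φ(x) dx = -729/10.
LHS − RHS = 243/5 ≠ 0, so the identity fails.
(For a valid weak derivative the identity must hold for EVERY test function, in particular this one. The failure shows v is NOT the weak derivative of u.)
Correct weak derivative would be u'(x) = 2*x.


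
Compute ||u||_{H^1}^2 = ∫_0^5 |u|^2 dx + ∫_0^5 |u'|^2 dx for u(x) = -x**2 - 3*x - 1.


||u||_{H^1}^2 = 4925/2

The H^1 norm (squared) on an interval (0, L) is
  ||u||_{H^1}^2 = ∫_0^L u(x)^2 dx + ∫_0^L u'(x)^2 dx.
Compute u'(x) = -2*x - 3.
Then u(x)^2 = x**4 + 6*x**3 + 11*x**2 + 6*x + 1 and u'(x)^2 = 4*x**2 + 12*x + 9.
Integrate each monomial from 0 to 5 using ∫_0^5 c·x^n dx = c·5^(n+1)/(n+1):
  ∫_0^5 u(x)^2 dx = ∫_0^5 (x^4 + 6*x^3 + 11*x^2 + 6*x + 1) dx. Term by term:
    ∫_0^5 x^4 dx = 625;  ∫_0^5 6*x^3 dx = 1875/2;  ∫_0^5 11*x^2 dx = 1375/3;
    ∫_0^5 6*x dx = 75;  ∫_0^5 1 dx = 5.
  Sum: 625 + 1875/2 + 1375/3 + 75 + 5 = 12605/6.
  ∫_0^5 u'(x)^2 dx = ∫_0^5 (4*x^2 + 12*x + 9) dx. Term by term:
    ∫_0^5 4*x^2 dx = 500/3;  ∫_0^5 12*x dx = 150;  ∫_0^5 9 dx = 45.
  Sum: 500/3 + 150 + 45 = 1085/3.
Adding: ||u||_{H^1}^2 = 12605/6 + 1085/3 = 4925/2.


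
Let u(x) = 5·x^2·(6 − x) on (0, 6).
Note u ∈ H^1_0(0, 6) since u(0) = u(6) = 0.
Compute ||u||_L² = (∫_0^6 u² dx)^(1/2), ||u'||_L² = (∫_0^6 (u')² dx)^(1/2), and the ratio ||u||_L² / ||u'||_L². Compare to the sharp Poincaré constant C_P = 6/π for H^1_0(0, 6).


||u||_L² / ||u'||_L² = 3*sqrt(14)/7 < C_P = 6/π.

u(x) = 5·x^2·(6 − x), so u'(x) = 15*x*(4 - x).
u(x) = 5·x^2·(6 − x) vanishes at x = 0 and x = 6, so u ∈ H^1_0(0, 6). Differentiate via the product rule and integrate the resulting polynomials term by term.
  ∫_0^6 u² dx = ∫_0^6 (25*x^6 - 300*x^5 + 900*x^4) dx. Term by term:
    ∫_0^6 25*x^6 dx = 6998400/7;  ∫_0^6 -300*x^5 dx = -2332800;  ∫_0^6 900*x^4 dx = 1399680.
  Sum: 6998400/7 − 2332800 + 1399680 = 466560/7.
  ∫_0^6 (u')² dx = ∫_0^6 (225*x^4 - 1800*x^3 + 3600*x^2) dx. Term by term:
    ∫_0^6 225*x^4 dx = 349920;  ∫_0^6 -1800*x^3 dx = -583200;  ∫_0^6 3600*x^2 dx = 259200.
  Sum: 349920 − 583200 + 259200 = 25920.
∫_0^6 u² dx = 466560/7, so ||u||_L² = 216*sqrt(70)/7.
∫_0^6 (u')² dx = 25920, so ||u'||_L² = 72*sqrt(5).
Ratio ||u||_L² / ||u'||_L² = 3*sqrt(14)/7.
Sharp Poincaré constant on H^1_0(0, 6) is C_P = L/π = 6/π, achieved by sin(π/6·x).
A polynomial bump cannot attain the sharp Poincaré constant (only the first sine eigenfunction does), so the ratio is strictly less than C_P, consistent with ||u||_L² ≤ C_P ||u'||_L².


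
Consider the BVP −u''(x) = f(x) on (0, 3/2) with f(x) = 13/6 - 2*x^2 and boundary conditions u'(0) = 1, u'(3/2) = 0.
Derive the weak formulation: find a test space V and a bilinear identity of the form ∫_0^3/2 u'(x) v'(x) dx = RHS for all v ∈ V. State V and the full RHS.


V = H^1(0, 3/2) (v unrestricted at boundary; u is determined up to an additive constant); weak form: ∫_0^3/2 u'v' dx = ∫_0^3/2 (13/6 - 2*x^2) v dx − v(0) for all v ∈ V.

Multiply both sides by a test function v and integrate from 0 to 3/2:
  ∫_0^3/2 −u''(x) v(x) dx = ∫_0^3/2 f(x) v(x) dx.
Integrate the LHS by parts once:
  ∫_0^3/2 −u'' v dx = −[u'(x) v(x)]_0^3/2 + ∫_0^3/2 u'(x) v'(x) dx.
Thus ∫_0^3/2 u'(x) v'(x) dx = ∫_0^3/2 f(x) v(x) dx + [u'(x) v(x)]_0^3/2.
Choose V so that boundary terms are either known or forced to vanish.
u has inhomogeneous Neumann u'(0) = 1, u'(3/2) = 0. [u' v]_0^3/2 = (0)·v(3/2) − (1)·v(0) = − v(0). Take V = H^1(0, 3/2); boundary term becomes part of RHS.
Weak formulation: find u (satisfying any essential BC) such that ∫_0^3/2 u'(x) v'(x) dx = ∫_0^3/2 f v dx − v(0) for all v ∈ V (Neumann data are natural BCs: they enter the RHS as boundary terms).
Substituting f(x) = 13/6 - 2*x^2, the right-hand side is ∫_0^3/2 (13/6 - 2*x^2) v dx − v(0).
Compatibility check (pure Neumann): taking v ≡ 1 ∈ V gives 0 = ∫_0^3/2 f dx + (0) − (1), i.e. ∫_0^3/2 f dx must equal u'(0) − u'(3/2) = 1. Indeed ∫_0^3/2 (13/6 - 2*x^2) dx = 1, so the data are compatible. The solution is then unique only up to an additive constant (fix it e.g. by requiring ∫_0^3/2 u dx = 0).


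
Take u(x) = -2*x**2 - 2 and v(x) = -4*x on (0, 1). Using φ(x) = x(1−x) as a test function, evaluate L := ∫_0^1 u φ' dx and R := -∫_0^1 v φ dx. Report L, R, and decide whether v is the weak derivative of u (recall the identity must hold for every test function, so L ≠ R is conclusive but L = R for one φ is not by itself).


LHS = 1/3, RHS = 1/3. Yes, v = u' weakly.

u(x) = -2*x**2 - 2, classical derivative u'(x) = -4*x.
φ(x) = x(1−x), so φ'(x) = 1 - 2*x.
Note φ(0) = φ(1) = 0, so the boundary term u·φ vanishes.
LHS = ∫_0^1 u(x) φ'(x) dx = ∫_0^1 (4*x^3 - 2*x^2 + 4*x - 2) dx. Term by term:
  ∫_0^1 4*x^3 dx = 1;  ∫_0^1 -2*x^2 dx = -2/3;  ∫_0^1 4*x dx = 2;
  ∫_0^1 -2 dx = -2.
Sum: 1 − 2/3 + 2 − 2 = 1/3.
So LHS = 1/3.
∫_0^1 v(x) φ(x) dx = ∫_0^1 (4*x^3 - 4*x^2) dx. Term by term:
  ∫_0^1 4*x^3 dx = 1;  ∫_0^1 -4*x^2 dx = -4/3.
Sum: 1 − 4/3 = -1/3.
So RHS = -∫_0^1 v(x) φ(x) dx = 1/3.
LHS = RHS, so the identity holds for this test φ.
Moreover u is smooth here and v(x) = u'(x) = -4*x pointwise, so the identity holds for every test function. Hence v is the weak derivative of u.


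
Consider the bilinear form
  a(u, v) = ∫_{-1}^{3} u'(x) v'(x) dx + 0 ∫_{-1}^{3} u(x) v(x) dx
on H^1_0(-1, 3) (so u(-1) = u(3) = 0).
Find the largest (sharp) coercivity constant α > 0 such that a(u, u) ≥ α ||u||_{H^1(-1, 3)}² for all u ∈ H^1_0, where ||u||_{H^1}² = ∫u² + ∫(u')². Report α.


α = π^2/(π^2 + 16)

Coercivity of a(·,·) on H^1_0(-1, 3) means a(u, u) ≥ α ||u||_{H^1}² for every u ∈ H^1_0.
The interval has length L = 4, and Poincaré/coercivity depend only on L. Here a(u, u) = ∫(u')² + (0)·∫u².
Here c = 0, so a(u,u) = ∫(u')² alone. The condition a(u,u) ≥ α||u||_{H^1}² reads (1−α)∫(u')² ≥ (α−c)∫u². Any admissible α is ≤ 1 (rapidly oscillating u have ∫u²/∫(u')² → 0), and α = 1 would force 0 ≥ (1−c)∫u², impossible since c < 1; so 1−α > 0. By the sharp Poincaré inequality on H^1_0 of an interval of length L, ∫(u')² ≥ (π/L)²∫u² with equality for the first sine mode sin(π(x−x₀)/L) (x₀ the left endpoint), so the inequality holds for all u iff (1−α)(π/L)² ≥ α − c, i.e. α ≤ ((π/L)² + c)/((π/L)² + 1) = (1 + c(L/π)²)/(1 + (L/π)²). (Direct route, valid since c ≤ 0: Poincaré gives c∫u² ≥ c(L/π)²∫(u')², so a(u,u) ≥ (1 + c(L/π)²)∫(u')², while ||u||_{H^1}² ≤ (1 + (L/π)²)∫(u')²; dividing yields the same α.) With (π/L)² = π^2/16 and c = 0, the largest admissible constant is α = ((π/L)² + c)/((π/L)² + 1).
Simplifying, α = π^2/(π^2 + 16).


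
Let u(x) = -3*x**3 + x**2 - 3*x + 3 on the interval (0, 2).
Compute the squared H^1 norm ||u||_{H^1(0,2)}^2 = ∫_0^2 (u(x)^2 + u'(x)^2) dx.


||u||_{H^1}^2 = 14096/21

The H^1 norm (squared) on an interval (0, L) is
  ||u||_{H^1}^2 = ∫_0^L u(x)^2 dx + ∫_0^L u'(x)^2 dx.
Compute u'(x) = -9*x**2 + 2*x - 3.
Then u(x)^2 = 9*x**6 - 6*x**5 + 19*x**4 - 24*x**3 + 15*x**2 - 18*x + 9 and u'(x)^2 = 81*x**4 - 36*x**3 + 58*x**2 - 12*x + 9.
Integrate each monomial from 0 to 2 using ∫_0^2 c·x^n dx = c·2^(n+1)/(n+1):
  ∫_0^2 u(x)^2 dx = ∫_0^2 (9*x^6 - 6*x^5 + 19*x^4 - 24*x^3 + 15*x^2 - 18*x + 9) dx. Term by term:
    ∫_0^2 9*x^6 dx = 1152/7;  ∫_0^2 -6*x^5 dx = -64;  ∫_0^2 19*x^4 dx = 608/5;
    ∫_0^2 -24*x^3 dx = -96;  ∫_0^2 15*x^2 dx = 40;  ∫_0^2 -18*x dx = -36;
    ∫_0^2 9 dx = 18.
  Sum: 1152/7 − 64 + 608/5 − 96 + 40 − 36 + 18 = 5186/35.
  ∫_0^2 u'(x)^2 dx = ∫_0^2 (81*x^4 - 36*x^3 + 58*x^2 - 12*x + 9) dx. Term by term:
    ∫_0^2 81*x^4 dx = 2592/5;  ∫_0^2 -36*x^3 dx = -144;  ∫_0^2 58*x^2 dx = 464/3;
    ∫_0^2 -12*x dx = -24;  ∫_0^2 9 dx = 18.
  Sum: 2592/5 − 144 + 464/3 − 24 + 18 = 7846/15.
Adding: ||u||_{H^1}^2 = 5186/35 + 7846/15 = 14096/21.


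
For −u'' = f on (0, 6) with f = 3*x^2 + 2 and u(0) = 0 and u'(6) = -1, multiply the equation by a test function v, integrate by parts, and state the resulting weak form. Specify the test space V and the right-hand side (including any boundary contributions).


V = {v ∈ H^1(0, 6) : v(0) = 0} (test functions vanish at x = 0 where u is specified); weak form: ∫_0^6 u'v' dx = ∫_0^6 (3*x^2 + 2) v dx − v(6) for all v ∈ V.

Multiply both sides by a test function v and integrate from 0 to 6:
  ∫_0^6 −u''(x) v(x) dx = ∫_0^6 f(x) v(x) dx.
Integrate the LHS by parts once:
  ∫_0^6 −u'' v dx = −[u'(x) v(x)]_0^6 + ∫_0^6 u'(x) v'(x) dx.
Thus ∫_0^6 u'(x) v'(x) dx = ∫_0^6 f(x) v(x) dx + [u'(x) v(x)]_0^6.
Choose V so that boundary terms are either known or forced to vanish.
Mixed BC: u(0) = 0 (Dirichlet) and u'(6) = -1 (Neumann). Define V = {v ∈ H^1(0, 6) : v(0) = 0}. Then [u' v]_0^6 = u'(6)·v(6) − u'(0)·0 = − v(6).
Weak formulation: find u (satisfying any essential BC) such that ∫_0^6 u'(x) v'(x) dx = ∫_0^6 f v dx − v(6) for all v ∈ V (Dirichlet at 0 absorbed into V; Neumann datum at x = 6 contributes the boundary term).
Substituting f(x) = 3*x^2 + 2, the right-hand side is ∫_0^6 (3*x^2 + 2) v dx − v(6).


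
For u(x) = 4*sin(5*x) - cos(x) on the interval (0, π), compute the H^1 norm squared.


||u||_{H^1(0,π)}^2 = 209*π

u'(x) = sin(x) + 20*cos(5*x).
Expand u² and (u')² and integrate term by term on (0, π), using: for integers n ≥ 1, ∫_0^π sin²(nx) dx = ∫_0^π cos²(nx) dx = π/2; for n ≠ n', ∫_0^π sin(nx)sin(n'x) dx = ∫_0^π cos(nx)cos(n'x) dx = 0; and by product-to-sum, ∫_0^π sin(nx)cos(n'x) dx = ½∫_0^π [sin((n+n')x) + sin((n−n')x)] dx, which is 0 when n+n' is even and 2n/(n²−n'²) when n+n' is odd (it need not vanish on (0, π)).
  u² squared terms: (-1)²·∫cos(x)² dx = 1·π/2 = π/2;  (4)²·∫sin(5x)² dx = 16·π/2 = 8*π.
  u² cross terms: 2·(-1)·(4)·∫cos(x)·sin(5x) dx = -8·(0) = 0.
  So ∫_0^π u² dx = π/2 + 8*π + 0 = 17*π/2.
  (u')² squared terms: (20)²·∫cos(5x)² dx = 400·π/2 = 200*π;  (1)²·∫sin(x)² dx = 1·π/2 = π/2.
  (u')² cross terms: 2·(20)·(1)·∫cos(5x)·sin(x) dx = 40·(0) = 0.
  So ∫_0^π (u')² dx = 200*π + π/2 + 0 = 401*π/2.
||u||_{H^1}^2 = (17*π/2) + (401*π/2) = 209*π.


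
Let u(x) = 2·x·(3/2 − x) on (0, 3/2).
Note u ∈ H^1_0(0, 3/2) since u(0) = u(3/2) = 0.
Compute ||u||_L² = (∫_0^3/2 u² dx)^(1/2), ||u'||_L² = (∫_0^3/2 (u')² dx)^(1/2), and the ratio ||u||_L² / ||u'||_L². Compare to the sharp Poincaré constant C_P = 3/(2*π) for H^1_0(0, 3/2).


||u||_L² / ||u'||_L² = 3*sqrt(10)/20 < C_P = 3/(2*π).

u(x) = 2·x·(3/2 − x), so u'(x) = 3 - 4*x.
u(x) = 2·x·(3/2 − x) vanishes at x = 0 and x = 3/2, so u ∈ H^1_0(0, 3/2). Differentiate via the product rule and integrate the resulting polynomials term by term.
  ∫_0^3/2 u² dx = ∫_0^3/2 (4*x^4 - 12*x^3 + 9*x^2) dx. Term by term:
    ∫_0^3/2 4*x^4 dx = 243/40;  ∫_0^3/2 -12*x^3 dx = -243/16;  ∫_0^3/2 9*x^2 dx = 81/8.
  Sum: 243/40 − 243/16 + 81/8 = 81/80.
  ∫_0^3/2 (u')² dx = ∫_0^3/2 (16*x^2 - 24*x + 9) dx. Term by term:
    ∫_0^3/2 16*x^2 dx = 18;  ∫_0^3/2 -24*x dx = -27;  ∫_0^3/2 9 dx = 27/2.
  Sum: 18 − 27 + 27/2 = 9/2.
∫_0^3/2 u² dx = 81/80, so ||u||_L² = 9*sqrt(5)/20.
∫_0^3/2 (u')² dx = 9/2, so ||u'||_L² = 3*sqrt(2)/2.
Ratio ||u||_L² / ||u'||_L² = 3*sqrt(10)/20.
Sharp Poincaré constant on H^1_0(0, 3/2) is C_P = L/π = 3/(2*π), achieved by sin(2*π/3·x).
A polynomial bump cannot attain the sharp Poincaré constant (only the first sine eigenfunction does), so the ratio is strictly less than C_P, consistent with ||u||_L² ≤ C_P ||u'||_L².


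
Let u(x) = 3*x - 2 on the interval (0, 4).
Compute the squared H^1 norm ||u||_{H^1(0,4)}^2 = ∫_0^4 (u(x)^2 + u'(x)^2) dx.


||u||_{H^1}^2 = 148

The H^1 norm (squared) on an interval (0, L) is
  ||u||_{H^1}^2 = ∫_0^L u(x)^2 dx + ∫_0^L u'(x)^2 dx.
Compute u'(x) = 3.
Then u(x)^2 = 9*x**2 - 12*x + 4 and u'(x)^2 = 9.
Integrate each monomial from 0 to 4 using ∫_0^4 c·x^n dx = c·4^(n+1)/(n+1):
  ∫_0^4 u(x)^2 dx = ∫_0^4 (9*x^2 - 12*x + 4) dx. Term by term:
    ∫_0^4 9*x^2 dx = 192;  ∫_0^4 -12*x dx = -96;  ∫_0^4 4 dx = 16.
  Sum: 192 − 96 + 16 = 112.
  ∫_0^4 u'(x)^2 dx = ∫_0^4 (9) dx. Term by term:
    ∫_0^4 9 dx = 36.
Adding: ||u||_{H^1}^2 = 112 + 36 = 148.


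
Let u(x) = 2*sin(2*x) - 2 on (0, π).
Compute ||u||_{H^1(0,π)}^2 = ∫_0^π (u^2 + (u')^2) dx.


||u||_{H^1(0,π)}^2 = 14*π

u'(x) = 4*cos(2*x).
Expand u² and (u')² and integrate term by term on (0, π), using: for integers n ≥ 1, ∫_0^π sin²(nx) dx = ∫_0^π cos²(nx) dx = π/2; for n ≠ n', ∫_0^π sin(nx)sin(n'x) dx = ∫_0^π cos(nx)cos(n'x) dx = 0; and by product-to-sum, ∫_0^π sin(nx)cos(n'x) dx = ½∫_0^π [sin((n+n')x) + sin((n−n')x)] dx, which is 0 when n+n' is even and 2n/(n²−n'²) when n+n' is odd (it need not vanish on (0, π)). For the constant mode: ∫_0^π 1 dx = π, ∫_0^π cos(nx) dx = 0, ∫_0^π sin(nx) dx = (1−(−1)^n)/n.
  u² squared terms: (-2)²·∫1 dx = 4·π = 4*π;  (2)²·∫sin(2x)² dx = 4·π/2 = 2*π.
  u² cross terms: 2·(-2)·(2)·∫1·sin(2x) dx = -8·(0) = 0.
  So ∫_0^π u² dx = 4*π + 2*π + 0 = 6*π.
  (u')² squared terms: (4)²·∫cos(2x)² dx = 16·π/2 = 8*π.
  So ∫_0^π (u')² dx = 8*π.
||u||_{H^1}^2 = (6*π) + (8*π) = 14*π.


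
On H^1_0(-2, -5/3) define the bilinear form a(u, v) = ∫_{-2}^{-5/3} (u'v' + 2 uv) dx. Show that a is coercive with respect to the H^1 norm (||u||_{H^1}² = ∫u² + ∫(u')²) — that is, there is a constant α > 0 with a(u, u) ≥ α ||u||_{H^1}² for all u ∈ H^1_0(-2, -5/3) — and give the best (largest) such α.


α = 1

Coercivity of a(·,·) on H^1_0(-2, -5/3) means a(u, u) ≥ α ||u||_{H^1}² for every u ∈ H^1_0.
The interval has length L = 1/3, and Poincaré/coercivity depend only on L. Here a(u, u) = ∫(u')² + (2)·∫u².
Here c = 2 ≥ 1, so a(u,u) = ∫(u')² + c∫u² ≥ ∫(u')² + ∫u² = ||u||_{H^1}², i.e. α = 1 works. No larger α is possible: a(u,u) ≥ α||u||_{H^1}² means (1−α)∫(u')² ≥ (α−c)∫u², and for the modes u_n = sin(nπ(x−x₀)/L) (x₀ the left endpoint) one has ∫u_n²/∫(u_n')² = (L/(nπ))² → 0, so a(u_n,u_n)/||u_n||_{H^1}² → 1. Hence the optimal constant is α = 1.
Therefore α = 1.


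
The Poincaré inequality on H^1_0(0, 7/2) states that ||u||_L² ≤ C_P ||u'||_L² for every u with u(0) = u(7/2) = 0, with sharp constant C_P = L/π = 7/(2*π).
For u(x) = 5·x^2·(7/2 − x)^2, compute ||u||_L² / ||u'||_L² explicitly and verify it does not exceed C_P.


||u||_L² / ||u'||_L² = 7*sqrt(3)/12 < C_P = 7/(2*π).

u(x) = 5·x^2·(7/2 − x)^2, so u'(x) = 5*x*(2*x - 7)*(4*x - 7)/2.
u(x) = 5·x^2·(7/2 − x)^2 vanishes at x = 0 and x = 7/2, so u ∈ H^1_0(0, 7/2). Differentiate via the product rule and integrate the resulting polynomials term by term.
  ∫_0^7/2 u² dx = ∫_0^7/2 (25*x^8 - 350*x^7 + 3675*x^6/2 - 8575*x^5/2 + 60025*x^4/16) dx. Term by term:
    ∫_0^7/2 25*x^8 dx = 1008840175/4608;  ∫_0^7/2 -350*x^7 dx = -1008840175/1024;  ∫_0^7/2 3675*x^6/2 dx = 432360075/256;
    ∫_0^7/2 -8575*x^5/2 dx = -1008840175/768;  ∫_0^7/2 60025*x^4/16 dx = 201768035/512.
  Sum: 1008840175/4608 − 1008840175/1024 + 432360075/256 − 1008840175/768 + 201768035/512 = 28824005/9216.
  ∫_0^7/2 (u')² dx = ∫_0^7/2 (400*x^6 - 4200*x^5 + 15925*x^4 - 25725*x^3 + 60025*x^2/4) dx. Term by term:
    ∫_0^7/2 400*x^6 dx = 2941225/8;  ∫_0^7/2 -4200*x^5 dx = -20588575/16;  ∫_0^7/2 15925*x^4 dx = 53530295/32;
    ∫_0^7/2 -25725*x^3 dx = -61765725/64;  ∫_0^7/2 60025*x^2/4 dx = 20588575/96.
  Sum: 2941225/8 − 20588575/16 + 53530295/32 − 61765725/64 + 20588575/96 = 588245/192.
∫_0^7/2 u² dx = 28824005/9216, so ||u||_L² = 2401*sqrt(5)/96.
∫_0^7/2 (u')² dx = 588245/192, so ||u'||_L² = 343*sqrt(15)/24.
Ratio ||u||_L² / ||u'||_L² = 7*sqrt(3)/12.
Sharp Poincaré constant on H^1_0(0, 7/2) is C_P = L/π = 7/(2*π), achieved by sin(2*π/7·x).
A polynomial bump cannot attain the sharp Poincaré constant (only the first sine eigenfunction does), so the ratio is strictly less than C_P, consistent with ||u||_L² ≤ C_P ||u'||_L².


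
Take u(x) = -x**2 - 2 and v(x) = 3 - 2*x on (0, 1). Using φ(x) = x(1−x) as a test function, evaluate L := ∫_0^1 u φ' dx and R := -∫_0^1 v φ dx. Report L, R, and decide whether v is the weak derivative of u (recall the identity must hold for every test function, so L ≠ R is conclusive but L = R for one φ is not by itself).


LHS = 1/6, RHS = -1/3. No, v is not the weak derivative of u.

u(x) = -x**2 - 2, classical derivative u'(x) = -2*x.
φ(x) = x(1−x), so φ'(x) = 1 - 2*x.
Note φ(0) = φ(1) = 0, so the boundary term u·φ vanishes.
LHS = ∫_0^1 u(x) φ'(x) dx = ∫_0^1 (2*x^3 - x^2 + 4*x - 2) dx. Term by term:
  ∫_0^1 2*x^3 dx = 1/2;  ∫_0^1 -x^2 dx = -1/3;  ∫_0^1 4*x dx = 2;
  ∫_0^1 -2 dx = -2.
Sum: 1/2 − 1/3 + 2 − 2 = 1/6.
So LHS = 1/6.
∫_0^1 v(x) φ(x) dx = ∫_0^1 (2*x^3 - 5*x^2 + 3*x) dx. Term by term:
  ∫_0^1 2*x^3 dx = 1/2;  ∫_0^1 -5*x^2 dx = -5/3;  ∫_0^1 3*x dx = 3/2.
Sum: 1/2 − 5/3 + 3/2 = 1/3.
So RHS = -∫_0^1 v(x) φ(x) dx = -1/3.
LHS − RHS = 1/2 ≠ 0, so the identity fails.
(For a valid weak derivative the identity must hold for EVERY test function, in particular this one. The failure shows v is NOT the weak derivative of u.)
Correct weak derivative would be u'(x) = -2*x.


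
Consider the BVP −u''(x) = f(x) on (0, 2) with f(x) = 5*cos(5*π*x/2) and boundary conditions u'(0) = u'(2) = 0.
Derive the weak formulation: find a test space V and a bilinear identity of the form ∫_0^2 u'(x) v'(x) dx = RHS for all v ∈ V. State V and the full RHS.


V = H^1(0, 2) (no boundary constraint on v; u is determined up to an additive constant); weak form: ∫_0^2 u'v' dx = ∫_0^2 (5*cos(5*π*x/2)) v dx for all v ∈ V.

Multiply both sides by a test function v and integrate from 0 to 2:
  ∫_0^2 −u''(x) v(x) dx = ∫_0^2 f(x) v(x) dx.
Integrate the LHS by parts once:
  ∫_0^2 −u'' v dx = −[u'(x) v(x)]_0^2 + ∫_0^2 u'(x) v'(x) dx.
Thus ∫_0^2 u'(x) v'(x) dx = ∫_0^2 f(x) v(x) dx + [u'(x) v(x)]_0^2.
Choose V so that boundary terms are either known or forced to vanish.
u has homogeneous Neumann: u'(0) = u'(2) = 0. So [u' v]_0^2 = 0·v(2) − 0·v(0) = 0 for any v; take V = H^1(0, 2).
Weak formulation: find u (satisfying any essential BC) such that ∫_0^2 u'(x) v'(x) dx = ∫_0^2 f v dx for all v ∈ V (homogeneous Neumann, so boundary terms vanish).
Substituting f(x) = 5*cos(5*π*x/2), the right-hand side is ∫_0^2 (5*cos(5*π*x/2)) v dx.
Compatibility check (pure Neumann): taking v ≡ 1 ∈ V gives 0 = ∫_0^2 f dx + (0) − (0), i.e. ∫_0^2 f dx must equal u'(0) − u'(2) = 0. Indeed ∫_0^2 (5*cos(5*π*x/2)) dx = 0, so the data are compatible. The solution is then unique only up to an additive constant (fix it e.g. by requiring ∫_0^2 u dx = 0).


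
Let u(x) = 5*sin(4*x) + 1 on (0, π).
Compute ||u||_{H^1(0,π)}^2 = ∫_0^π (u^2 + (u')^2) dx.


||u||_{H^1(0,π)}^2 = 427*π/2

u'(x) = 20*cos(4*x).
Expand u² and (u')² and integrate term by term on (0, π), using: for integers n ≥ 1, ∫_0^π sin²(nx) dx = ∫_0^π cos²(nx) dx = π/2; for n ≠ n', ∫_0^π sin(nx)sin(n'x) dx = ∫_0^π cos(nx)cos(n'x) dx = 0; and by product-to-sum, ∫_0^π sin(nx)cos(n'x) dx = ½∫_0^π [sin((n+n')x) + sin((n−n')x)] dx, which is 0 when n+n' is even and 2n/(n²−n'²) when n+n' is odd (it need not vanish on (0, π)). For the constant mode: ∫_0^π 1 dx = π, ∫_0^π cos(nx) dx = 0, ∫_0^π sin(nx) dx = (1−(−1)^n)/n.
  u² squared terms: (1)²·∫1 dx = 1·π = π;  (5)²·∫sin(4x)² dx = 25·π/2 = 25*π/2.
  u² cross terms: 2·(1)·(5)·∫1·sin(4x) dx = 10·(0) = 0.
  So ∫_0^π u² dx = π + 25*π/2 + 0 = 27*π/2.
  (u')² squared terms: (20)²·∫cos(4x)² dx = 400·π/2 = 200*π.
  So ∫_0^π (u')² dx = 200*π.
||u||_{H^1}^2 = (27*π/2) + (200*π) = 427*π/2.


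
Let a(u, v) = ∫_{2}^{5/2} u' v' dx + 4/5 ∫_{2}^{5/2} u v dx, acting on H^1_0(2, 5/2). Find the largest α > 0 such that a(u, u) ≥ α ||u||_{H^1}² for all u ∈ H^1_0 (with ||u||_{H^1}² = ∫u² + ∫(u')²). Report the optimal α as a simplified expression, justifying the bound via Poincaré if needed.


α = 4*(1 + 5*π^2)/(5*(1 + 4*π^2))

Coercivity of a(·,·) on H^1_0(2, 5/2) means a(u, u) ≥ α ||u||_{H^1}² for every u ∈ H^1_0.
The interval has length L = 1/2, and Poincaré/coercivity depend only on L. Here a(u, u) = ∫(u')² + (4/5)·∫u².
Here 0 < c = 4/5 < 1. The condition a(u,u) ≥ α||u||_{H^1}² reads (1−α)∫(u')² ≥ (α−c)∫u². Any admissible α is ≤ 1 (rapidly oscillating u have ∫u²/∫(u')² → 0), and α = 1 would force 0 ≥ (1−c)∫u², impossible since c < 1; so 1−α > 0. By the sharp Poincaré inequality on H^1_0 of an interval of length L, ∫(u')² ≥ (π/L)²∫u² with equality for the first sine mode sin(π(x−x₀)/L) (x₀ the left endpoint), so the inequality holds for all u iff (1−α)(π/L)² ≥ α − c, i.e. α ≤ ((π/L)² + c)/((π/L)² + 1) = (1 + c(L/π)²)/(1 + (L/π)²). With (π/L)² = 4*π^2 and c = 4/5, the largest admissible constant is α = ((π/L)² + c)/((π/L)² + 1).
Simplifying, α = 4*(1 + 5*π^2)/(5*(1 + 4*π^2)).


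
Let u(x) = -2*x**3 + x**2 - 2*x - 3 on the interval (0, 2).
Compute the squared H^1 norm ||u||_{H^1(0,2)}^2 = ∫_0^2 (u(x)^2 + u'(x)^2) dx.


||u||_{H^1}^2 = 7514/21

The H^1 norm (squared) on an interval (0, L) is
  ||u||_{H^1}^2 = ∫_0^L u(x)^2 dx + ∫_0^L u'(x)^2 dx.
Compute u'(x) = -6*x**2 + 2*x - 2.
Then u(x)^2 = 4*x**6 - 4*x**5 + 9*x**4 + 8*x**3 - 2*x**2 + 12*x + 9 and u'(x)^2 = 36*x**4 - 24*x**3 + 28*x**2 - 8*x + 4.
Integrate each monomial from 0 to 2 using ∫_0^2 c·x^n dx = c·2^(n+1)/(n+1):
  ∫_0^2 u(x)^2 dx = ∫_0^2 (4*x^6 - 4*x^5 + 9*x^4 + 8*x^3 - 2*x^2 + 12*x + 9) dx. Term by term:
    ∫_0^2 4*x^6 dx = 512/7;  ∫_0^2 -4*x^5 dx = -128/3;  ∫_0^2 9*x^4 dx = 288/5;
    ∫_0^2 8*x^3 dx = 32;  ∫_0^2 -2*x^2 dx = -16/3;  ∫_0^2 12*x dx = 24;
    ∫_0^2 9 dx = 18.
  Sum: 512/7 − 128/3 + 288/5 + 32 − 16/3 + 24 + 18 = 5486/35.
  ∫_0^2 u'(x)^2 dx = ∫_0^2 (36*x^4 - 24*x^3 + 28*x^2 - 8*x + 4) dx. Term by term:
    ∫_0^2 36*x^4 dx = 1152/5;  ∫_0^2 -24*x^3 dx = -96;  ∫_0^2 28*x^2 dx = 224/3;
    ∫_0^2 -8*x dx = -16;  ∫_0^2 4 dx = 8.
  Sum: 1152/5 − 96 + 224/3 − 16 + 8 = 3016/15.
Adding: ||u||_{H^1}^2 = 5486/35 + 3016/15 = 7514/21.


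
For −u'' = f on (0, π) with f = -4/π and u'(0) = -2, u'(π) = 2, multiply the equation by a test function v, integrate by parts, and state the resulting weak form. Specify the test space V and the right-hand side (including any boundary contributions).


V = H^1(0, π) (v unrestricted at boundary; u is determined up to an additive constant); weak form: ∫_0^π u'v' dx = ∫_0^π (-4/π) v dx + 2·v(π) + 2·v(0) for all v ∈ V.

Multiply both sides by a test function v and integrate from 0 to π:
  ∫_0^π −u''(x) v(x) dx = ∫_0^π f(x) v(x) dx.
Integrate the LHS by parts once:
  ∫_0^π −u'' v dx = −[u'(x) v(x)]_0^π + ∫_0^π u'(x) v'(x) dx.
Thus ∫_0^π u'(x) v'(x) dx = ∫_0^π f(x) v(x) dx + [u'(x) v(x)]_0^π.
Choose V so that boundary terms are either known or forced to vanish.
u has inhomogeneous Neumann u'(0) = -2, u'(π) = 2. [u' v]_0^π = (2)·v(π) − (-2)·v(0) = 2·v(π) + 2·v(0). Take V = H^1(0, π); boundary term becomes part of RHS.
Weak formulation: find u (satisfying any essential BC) such that ∫_0^π u'(x) v'(x) dx = ∫_0^π f v dx + 2·v(π) + 2·v(0) for all v ∈ V (Neumann data are natural BCs: they enter the RHS as boundary terms).
Substituting f(x) = -4/π, the right-hand side is ∫_0^π (-4/π) v dx + 2·v(π) + 2·v(0).
Compatibility check (pure Neumann): taking v ≡ 1 ∈ V gives 0 = ∫_0^π f dx + (2) − (-2), i.e. ∫_0^π f dx must equal u'(0) − u'(π) = -4. Indeed ∫_0^π (-4/π) dx = -4, so the data are compatible. The solution is then unique only up to an additive constant (fix it e.g. by requiring ∫_0^π u dx = 0).


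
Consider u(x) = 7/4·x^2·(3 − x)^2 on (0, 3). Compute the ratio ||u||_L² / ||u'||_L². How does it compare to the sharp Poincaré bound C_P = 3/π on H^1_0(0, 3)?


||u||_L² / ||u'||_L² = sqrt(3)/2 < C_P = 3/π.

u(x) = 7/4·x^2·(3 − x)^2, so u'(x) = 7*x*(x - 3)*(2*x - 3)/2.
u(x) = 7/4·x^2·(3 − x)^2 vanishes at x = 0 and x = 3, so u ∈ H^1_0(0, 3). Differentiate via the product rule and integrate the resulting polynomials term by term.
  ∫_0^3 u² dx = ∫_0^3 (49*x^8/16 - 147*x^7/4 + 1323*x^6/8 - 1323*x^5/4 + 3969*x^4/16) dx. Term by term:
    ∫_0^3 49*x^8/16 dx = 107163/16;  ∫_0^3 -147*x^7/4 dx = -964467/32;  ∫_0^3 1323*x^6/8 dx = 413343/8;
    ∫_0^3 -1323*x^5/4 dx = -321489/8;  ∫_0^3 3969*x^4/16 dx = 964467/80.
  Sum: 107163/16 − 964467/32 + 413343/8 − 321489/8 + 964467/80 = 15309/160.
  ∫_0^3 (u')² dx = ∫_0^3 (49*x^6 - 441*x^5 + 5733*x^4/4 - 3969*x^3/2 + 3969*x^2/4) dx. Term by term:
    ∫_0^3 49*x^6 dx = 15309;  ∫_0^3 -441*x^5 dx = -107163/2;  ∫_0^3 5733*x^4/4 dx = 1393119/20;
    ∫_0^3 -3969*x^3/2 dx = -321489/8;  ∫_0^3 3969*x^2/4 dx = 35721/4.
  Sum: 15309 − 107163/2 + 1393119/20 − 321489/8 + 35721/4 = 5103/40.
∫_0^3 u² dx = 15309/160, so ||u||_L² = 27*sqrt(210)/40.
∫_0^3 (u')² dx = 5103/40, so ||u'||_L² = 27*sqrt(70)/20.
Ratio ||u||_L² / ||u'||_L² = sqrt(3)/2.
Sharp Poincaré constant on H^1_0(0, 3) is C_P = L/π = 3/π, achieved by sin(π/3·x).
A polynomial bump cannot attain the sharp Poincaré constant (only the first sine eigenfunction does), so the ratio is strictly less than C_P, consistent with ||u||_L² ≤ C_P ||u'||_L².


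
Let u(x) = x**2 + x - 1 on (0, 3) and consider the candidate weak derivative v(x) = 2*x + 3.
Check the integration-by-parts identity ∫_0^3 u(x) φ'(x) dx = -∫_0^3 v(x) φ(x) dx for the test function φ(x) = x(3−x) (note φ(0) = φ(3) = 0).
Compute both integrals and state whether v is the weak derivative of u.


LHS = -18, RHS = -27. No, v is not the weak derivative of u.

u(x) = x**2 + x - 1, classical derivative u'(x) = 2*x + 1.
φ(x) = x(3−x), so φ'(x) = 3 - 2*x.
Note φ(0) = φ(3) = 0, so the boundary term u·φ vanishes.
LHS = ∫_0^3 u(x) φ'(x) dx = ∫_0^3 (-2*x^3 + x^2 + 5*x - 3) dx. Term by term:
  ∫_0^3 -2*x^3 dx = -81/2;  ∫_0^3 x^2 dx = 9;  ∫_0^3 5*x dx = 45/2;
  ∫_0^3 -3 dx = -9.
Sum: -81/2 + 9 + 45/2 − 9 = -18.
So LHS = -18.
∫_0^3 v(x) φ(x) dx = ∫_0^3 (-2*x^3 + 3*x^2 + 9*x) dx. Term by term:
  ∫_0^3 -2*x^3 dx = -81/2;  ∫_0^3 3*x^2 dx = 27;  ∫_0^3 9*x dx = 81/2.
Sum: -81/2 + 27 + 81/2 = 27.
So RHS = -∫_0^3 v(x) φ(x) dx = -27.
LHS − RHS = 9 ≠ 0, so the identity fails.
(For a valid weak derivative the identity must hold for EVERY test function, in particular this one. The failure shows v is NOT the weak derivative of u.)
Correct weak derivative would be u'(x) = 2*x + 1.


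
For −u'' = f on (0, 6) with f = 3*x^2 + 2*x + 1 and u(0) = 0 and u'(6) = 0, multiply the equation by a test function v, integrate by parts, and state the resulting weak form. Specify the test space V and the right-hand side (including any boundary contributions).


V = {v ∈ H^1(0, 6) : v(0) = 0} (test functions vanish at x = 0 where u is specified); weak form: ∫_0^6 u'v' dx = ∫_0^6 (3*x^2 + 2*x + 1) v dx for all v ∈ V.

Multiply both sides by a test function v and integrate from 0 to 6:
  ∫_0^6 −u''(x) v(x) dx = ∫_0^6 f(x) v(x) dx.
Integrate the LHS by parts once:
  ∫_0^6 −u'' v dx = −[u'(x) v(x)]_0^6 + ∫_0^6 u'(x) v'(x) dx.
Thus ∫_0^6 u'(x) v'(x) dx = ∫_0^6 f(x) v(x) dx + [u'(x) v(x)]_0^6.
Choose V so that boundary terms are either known or forced to vanish.
Mixed BC: u(0) = 0 (Dirichlet) and u'(6) = 0 (Neumann). Define V = {v ∈ H^1(0, 6) : v(0) = 0}. Then [u' v]_0^6 = u'(6)·v(6) − u'(0)·0 = 0.
Weak formulation: find u (satisfying any essential BC) such that ∫_0^6 u'(x) v'(x) dx = ∫_0^6 f v dx for all v ∈ V (Dirichlet at 0 absorbed into V; the Neumann datum at x = 6 is zero, so no boundary term remains).
Substituting f(x) = 3*x^2 + 2*x + 1, the right-hand side is ∫_0^6 (3*x^2 + 2*x + 1) v dx.


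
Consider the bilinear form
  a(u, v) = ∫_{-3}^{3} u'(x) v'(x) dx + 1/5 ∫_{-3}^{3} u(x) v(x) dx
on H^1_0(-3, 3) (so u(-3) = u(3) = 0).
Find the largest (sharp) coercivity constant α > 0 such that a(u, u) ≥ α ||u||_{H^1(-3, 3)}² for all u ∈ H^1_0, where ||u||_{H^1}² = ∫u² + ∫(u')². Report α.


α = (36/5 + π^2)/(π^2 + 36)

Coercivity of a(·,·) on H^1_0(-3, 3) means a(u, u) ≥ α ||u||_{H^1}² for every u ∈ H^1_0.
The interval has length L = 6, and Poincaré/coercivity depend only on L. Here a(u, u) = ∫(u')² + (1/5)·∫u².
Here 0 < c = 1/5 < 1. The condition a(u,u) ≥ α||u||_{H^1}² reads (1−α)∫(u')² ≥ (α−c)∫u². Any admissible α is ≤ 1 (rapidly oscillating u have ∫u²/∫(u')² → 0), and α = 1 would force 0 ≥ (1−c)∫u², impossible since c < 1; so 1−α > 0. By the sharp Poincaré inequality on H^1_0 of an interval of length L, ∫(u')² ≥ (π/L)²∫u² with equality for the first sine mode sin(π(x−x₀)/L) (x₀ the left endpoint), so the inequality holds for all u iff (1−α)(π/L)² ≥ α − c, i.e. α ≤ ((π/L)² + c)/((π/L)² + 1) = (1 + c(L/π)²)/(1 + (L/π)²). With (π/L)² = π^2/36 and c = 1/5, the largest admissible constant is α = ((π/L)² + c)/((π/L)² + 1).
Simplifying, α = (36/5 + π^2)/(π^2 + 36).


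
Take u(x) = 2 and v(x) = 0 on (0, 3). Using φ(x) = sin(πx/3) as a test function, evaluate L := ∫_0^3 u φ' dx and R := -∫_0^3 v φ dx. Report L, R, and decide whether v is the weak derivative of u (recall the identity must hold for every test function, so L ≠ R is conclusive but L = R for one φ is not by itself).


LHS = 0, RHS = 0. Yes, v = u' weakly.

u(x) = 2, classical derivative u'(x) = 0.
φ(x) = sin(πx/3), so φ'(x) = π*cos(π*x/3)/3.
Note φ(0) = φ(3) = 0, so the boundary term u·φ vanishes.
LHS = ∫_0^3 u(x) φ'(x) dx = ∫_0^3 (2*π*cos(π*x/3)/3) dx. Term by term:
  ∫_0^3 2*π*cos(π*x/3)/3 dx = 0.
So LHS = 0.
∫_0^3 v(x) φ(x) dx = ∫_0^3 (0) dx. Term by term:
  ∫_0^3 0 dx = 0.
So RHS = -∫_0^3 v(x) φ(x) dx = 0.
LHS = RHS, so the identity holds for this test φ.
Moreover u is smooth here and v(x) = u'(x) = 0 pointwise, so the identity holds for every test function. Hence v is the weak derivative of u.


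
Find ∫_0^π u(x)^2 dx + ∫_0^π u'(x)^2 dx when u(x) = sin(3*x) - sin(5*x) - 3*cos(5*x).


||u||_{H^1(0,π)}^2 = 135*π

u'(x) = 15*sin(5*x) + 3*cos(3*x) - 5*cos(5*x).
Expand u² and (u')² and integrate term by term on (0, π), using: for integers n ≥ 1, ∫_0^π sin²(nx) dx = ∫_0^π cos²(nx) dx = π/2; for n ≠ n', ∫_0^π sin(nx)sin(n'x) dx = ∫_0^π cos(nx)cos(n'x) dx = 0; and by product-to-sum, ∫_0^π sin(nx)cos(n'x) dx = ½∫_0^π [sin((n+n')x) + sin((n−n')x)] dx, which is 0 when n+n' is even and 2n/(n²−n'²) when n+n' is odd (it need not vanish on (0, π)).
  u² squared terms: (-1)²·∫sin(5x)² dx = 1·π/2 = π/2;  (-3)²·∫cos(5x)² dx = 9·π/2 = 9*π/2;  (1)²·∫sin(3x)² dx = 1·π/2 = π/2.
  u² cross terms: 2·(-1)·(-3)·∫sin(5x)·cos(5x) dx = 6·(0) = 0;  2·(-1)·(1)·∫sin(5x)·sin(3x) dx = -2·(0) = 0;  2·(-3)·(1)·∫cos(5x)·sin(3x) dx = -6·(0) = 0.
  So ∫_0^π u² dx = π/2 + 9*π/2 + π/2 + 0 + 0 + 0 = 11*π/2.
  (u')² squared terms: (-5)²·∫cos(5x)² dx = 25·π/2 = 25*π/2;  (3)²·∫cos(3x)² dx = 9·π/2 = 9*π/2;  (15)²·∫sin(5x)² dx = 225·π/2 = 225*π/2.
  (u')² cross terms: 2·(-5)·(3)·∫cos(5x)·cos(3x) dx = -30·(0) = 0;  2·(-5)·(15)·∫cos(5x)·sin(5x) dx = -150·(0) = 0;  2·(3)·(15)·∫cos(3x)·sin(5x) dx = 90·(0) = 0.
  So ∫_0^π (u')² dx = 25*π/2 + 9*π/2 + 225*π/2 + 0 + 0 + 0 = 259*π/2.
||u||_{H^1}^2 = (11*π/2) + (259*π/2) = 135*π.


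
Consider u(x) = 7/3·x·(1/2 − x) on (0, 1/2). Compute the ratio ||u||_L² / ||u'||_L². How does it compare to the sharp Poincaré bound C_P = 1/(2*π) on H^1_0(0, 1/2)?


||u||_L² / ||u'||_L² = sqrt(10)/20 < C_P = 1/(2*π).

u(x) = 7/3·x·(1/2 − x), so u'(x) = 7/6 - 14*x/3.
u(x) = 7/3·x·(1/2 − x) vanishes at x = 0 and x = 1/2, so u ∈ H^1_0(0, 1/2). Differentiate via the product rule and integrate the resulting polynomials term by term.
  ∫_0^1/2 u² dx = ∫_0^1/2 (49*x^4/9 - 49*x^3/9 + 49*x^2/36) dx. Term by term:
    ∫_0^1/2 49*x^4/9 dx = 49/1440;  ∫_0^1/2 -49*x^3/9 dx = -49/576;  ∫_0^1/2 49*x^2/36 dx = 49/864.
  Sum: 49/1440 − 49/576 + 49/864 = 49/8640.
  ∫_0^1/2 (u')² dx = ∫_0^1/2 (196*x^2/9 - 98*x/9 + 49/36) dx. Term by term:
    ∫_0^1/2 196*x^2/9 dx = 49/54;  ∫_0^1/2 -98*x/9 dx = -49/36;  ∫_0^1/2 49/36 dx = 49/72.
  Sum: 49/54 − 49/36 + 49/72 = 49/216.
∫_0^1/2 u² dx = 49/8640, so ||u||_L² = 7*sqrt(15)/360.
∫_0^1/2 (u')² dx = 49/216, so ||u'||_L² = 7*sqrt(6)/36.
Ratio ||u||_L² / ||u'||_L² = sqrt(10)/20.
Sharp Poincaré constant on H^1_0(0, 1/2) is C_P = L/π = 1/(2*π), achieved by sin(2*π·x).
A polynomial bump cannot attain the sharp Poincaré constant (only the first sine eigenfunction does), so the ratio is strictly less than C_P, consistent with ||u||_L² ≤ C_P ||u'||_L².


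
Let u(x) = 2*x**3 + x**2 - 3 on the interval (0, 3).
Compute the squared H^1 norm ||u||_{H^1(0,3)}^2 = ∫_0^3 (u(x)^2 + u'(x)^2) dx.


||u||_{H^1}^2 = 132507/35

The H^1 norm (squared) on an interval (0, L) is
  ||u||_{H^1}^2 = ∫_0^L u(x)^2 dx + ∫_0^L u'(x)^2 dx.
Compute u'(x) = 6*x**2 + 2*x.
Then u(x)^2 = 4*x**6 + 4*x**5 + x**4 - 12*x**3 - 6*x**2 + 9 and u'(x)^2 = 36*x**4 + 24*x**3 + 4*x**2.
Integrate each monomial from 0 to 3 using ∫_0^3 c·x^n dx = c·3^(n+1)/(n+1):
  ∫_0^3 u(x)^2 dx = ∫_0^3 (4*x^6 + 4*x^5 + x^4 - 12*x^3 - 6*x^2 + 9) dx. Term by term:
    ∫_0^3 4*x^6 dx = 8748/7;  ∫_0^3 4*x^5 dx = 486;  ∫_0^3 x^4 dx = 243/5;
    ∫_0^3 -12*x^3 dx = -243;  ∫_0^3 -6*x^2 dx = -54;  ∫_0^3 9 dx = 27.
  Sum: 8748/7 + 486 + 243/5 − 243 − 54 + 27 = 53001/35.
  ∫_0^3 u'(x)^2 dx = ∫_0^3 (36*x^4 + 24*x^3 + 4*x^2) dx. Term by term:
    ∫_0^3 36*x^4 dx = 8748/5;  ∫_0^3 24*x^3 dx = 486;  ∫_0^3 4*x^2 dx = 36.
  Sum: 8748/5 + 486 + 36 = 11358/5.
Adding: ||u||_{H^1}^2 = 53001/35 + 11358/5 = 132507/35.
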